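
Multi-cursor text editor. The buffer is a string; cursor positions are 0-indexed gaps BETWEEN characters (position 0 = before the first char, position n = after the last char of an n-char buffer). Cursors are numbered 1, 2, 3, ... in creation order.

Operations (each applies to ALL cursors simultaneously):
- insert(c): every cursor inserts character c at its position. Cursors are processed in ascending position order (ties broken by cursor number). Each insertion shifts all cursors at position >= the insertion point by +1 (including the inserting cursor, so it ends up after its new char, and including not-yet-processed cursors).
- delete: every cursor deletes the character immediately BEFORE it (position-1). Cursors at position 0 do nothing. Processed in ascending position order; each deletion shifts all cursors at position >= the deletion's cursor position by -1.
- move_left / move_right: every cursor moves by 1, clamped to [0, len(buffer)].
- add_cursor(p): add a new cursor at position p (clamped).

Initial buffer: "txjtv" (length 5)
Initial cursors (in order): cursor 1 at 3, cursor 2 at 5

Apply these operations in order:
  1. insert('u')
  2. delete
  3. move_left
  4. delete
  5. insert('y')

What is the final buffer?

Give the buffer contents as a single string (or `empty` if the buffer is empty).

Answer: tyjyv

Derivation:
After op 1 (insert('u')): buffer="txjutvu" (len 7), cursors c1@4 c2@7, authorship ...1..2
After op 2 (delete): buffer="txjtv" (len 5), cursors c1@3 c2@5, authorship .....
After op 3 (move_left): buffer="txjtv" (len 5), cursors c1@2 c2@4, authorship .....
After op 4 (delete): buffer="tjv" (len 3), cursors c1@1 c2@2, authorship ...
After op 5 (insert('y')): buffer="tyjyv" (len 5), cursors c1@2 c2@4, authorship .1.2.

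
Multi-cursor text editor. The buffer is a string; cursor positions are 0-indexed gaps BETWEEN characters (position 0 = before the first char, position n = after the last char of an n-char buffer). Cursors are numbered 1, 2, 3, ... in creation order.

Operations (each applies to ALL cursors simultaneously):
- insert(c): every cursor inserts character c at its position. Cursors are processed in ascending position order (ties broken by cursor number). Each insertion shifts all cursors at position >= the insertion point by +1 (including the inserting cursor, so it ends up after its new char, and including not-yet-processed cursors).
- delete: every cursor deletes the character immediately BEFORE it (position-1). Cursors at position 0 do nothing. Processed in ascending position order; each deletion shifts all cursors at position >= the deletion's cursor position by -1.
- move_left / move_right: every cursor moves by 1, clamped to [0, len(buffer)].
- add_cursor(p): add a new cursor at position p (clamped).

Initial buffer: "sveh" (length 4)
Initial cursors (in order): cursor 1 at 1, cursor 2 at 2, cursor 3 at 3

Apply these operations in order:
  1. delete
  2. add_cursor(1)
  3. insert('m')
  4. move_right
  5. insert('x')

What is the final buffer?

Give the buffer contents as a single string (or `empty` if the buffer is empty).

After op 1 (delete): buffer="h" (len 1), cursors c1@0 c2@0 c3@0, authorship .
After op 2 (add_cursor(1)): buffer="h" (len 1), cursors c1@0 c2@0 c3@0 c4@1, authorship .
After op 3 (insert('m')): buffer="mmmhm" (len 5), cursors c1@3 c2@3 c3@3 c4@5, authorship 123.4
After op 4 (move_right): buffer="mmmhm" (len 5), cursors c1@4 c2@4 c3@4 c4@5, authorship 123.4
After op 5 (insert('x')): buffer="mmmhxxxmx" (len 9), cursors c1@7 c2@7 c3@7 c4@9, authorship 123.12344

Answer: mmmhxxxmx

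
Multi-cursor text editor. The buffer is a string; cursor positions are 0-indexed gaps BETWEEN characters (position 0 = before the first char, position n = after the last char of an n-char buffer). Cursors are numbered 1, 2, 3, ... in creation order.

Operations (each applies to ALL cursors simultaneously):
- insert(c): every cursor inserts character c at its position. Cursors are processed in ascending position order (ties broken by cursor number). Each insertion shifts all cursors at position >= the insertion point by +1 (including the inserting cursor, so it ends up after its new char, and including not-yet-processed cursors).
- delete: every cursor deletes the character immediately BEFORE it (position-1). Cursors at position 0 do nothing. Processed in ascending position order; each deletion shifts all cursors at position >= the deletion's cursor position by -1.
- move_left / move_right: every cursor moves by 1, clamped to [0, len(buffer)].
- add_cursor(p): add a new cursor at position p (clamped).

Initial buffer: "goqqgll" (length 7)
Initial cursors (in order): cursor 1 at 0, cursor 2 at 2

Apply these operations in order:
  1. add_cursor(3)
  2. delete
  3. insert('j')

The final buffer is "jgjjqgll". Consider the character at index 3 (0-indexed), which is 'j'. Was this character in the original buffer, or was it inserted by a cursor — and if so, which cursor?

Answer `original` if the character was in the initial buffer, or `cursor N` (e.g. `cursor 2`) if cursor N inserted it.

After op 1 (add_cursor(3)): buffer="goqqgll" (len 7), cursors c1@0 c2@2 c3@3, authorship .......
After op 2 (delete): buffer="gqgll" (len 5), cursors c1@0 c2@1 c3@1, authorship .....
After op 3 (insert('j')): buffer="jgjjqgll" (len 8), cursors c1@1 c2@4 c3@4, authorship 1.23....
Authorship (.=original, N=cursor N): 1 . 2 3 . . . .
Index 3: author = 3

Answer: cursor 3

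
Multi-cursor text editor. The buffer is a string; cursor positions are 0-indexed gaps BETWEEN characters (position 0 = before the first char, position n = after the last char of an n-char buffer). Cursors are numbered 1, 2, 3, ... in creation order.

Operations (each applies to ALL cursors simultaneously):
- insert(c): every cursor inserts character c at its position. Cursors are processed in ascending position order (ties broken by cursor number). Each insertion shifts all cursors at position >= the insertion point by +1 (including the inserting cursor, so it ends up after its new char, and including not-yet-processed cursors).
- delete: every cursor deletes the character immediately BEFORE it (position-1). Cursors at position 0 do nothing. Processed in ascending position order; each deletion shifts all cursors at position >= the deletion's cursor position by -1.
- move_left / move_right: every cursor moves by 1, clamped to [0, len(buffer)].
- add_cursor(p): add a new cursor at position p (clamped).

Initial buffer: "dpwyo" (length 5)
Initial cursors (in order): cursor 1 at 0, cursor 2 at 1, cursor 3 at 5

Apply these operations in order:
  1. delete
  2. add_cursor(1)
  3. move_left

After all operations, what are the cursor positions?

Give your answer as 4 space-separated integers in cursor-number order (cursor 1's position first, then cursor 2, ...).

After op 1 (delete): buffer="pwy" (len 3), cursors c1@0 c2@0 c3@3, authorship ...
After op 2 (add_cursor(1)): buffer="pwy" (len 3), cursors c1@0 c2@0 c4@1 c3@3, authorship ...
After op 3 (move_left): buffer="pwy" (len 3), cursors c1@0 c2@0 c4@0 c3@2, authorship ...

Answer: 0 0 2 0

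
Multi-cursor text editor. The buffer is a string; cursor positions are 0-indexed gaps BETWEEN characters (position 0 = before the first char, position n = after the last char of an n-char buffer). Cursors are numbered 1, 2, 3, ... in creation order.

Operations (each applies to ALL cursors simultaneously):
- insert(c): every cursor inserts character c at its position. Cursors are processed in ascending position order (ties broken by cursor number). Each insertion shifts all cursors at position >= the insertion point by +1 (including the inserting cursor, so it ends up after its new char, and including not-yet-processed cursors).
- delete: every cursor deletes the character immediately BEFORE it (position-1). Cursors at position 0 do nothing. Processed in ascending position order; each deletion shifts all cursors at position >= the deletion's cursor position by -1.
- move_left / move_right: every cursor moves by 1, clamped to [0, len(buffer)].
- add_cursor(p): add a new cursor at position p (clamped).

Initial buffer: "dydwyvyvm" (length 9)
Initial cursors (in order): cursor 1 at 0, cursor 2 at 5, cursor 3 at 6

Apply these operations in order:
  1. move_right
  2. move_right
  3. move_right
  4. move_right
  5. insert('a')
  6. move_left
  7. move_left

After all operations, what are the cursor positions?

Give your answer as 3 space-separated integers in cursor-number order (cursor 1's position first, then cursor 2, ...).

Answer: 3 10 10

Derivation:
After op 1 (move_right): buffer="dydwyvyvm" (len 9), cursors c1@1 c2@6 c3@7, authorship .........
After op 2 (move_right): buffer="dydwyvyvm" (len 9), cursors c1@2 c2@7 c3@8, authorship .........
After op 3 (move_right): buffer="dydwyvyvm" (len 9), cursors c1@3 c2@8 c3@9, authorship .........
After op 4 (move_right): buffer="dydwyvyvm" (len 9), cursors c1@4 c2@9 c3@9, authorship .........
After op 5 (insert('a')): buffer="dydwayvyvmaa" (len 12), cursors c1@5 c2@12 c3@12, authorship ....1.....23
After op 6 (move_left): buffer="dydwayvyvmaa" (len 12), cursors c1@4 c2@11 c3@11, authorship ....1.....23
After op 7 (move_left): buffer="dydwayvyvmaa" (len 12), cursors c1@3 c2@10 c3@10, authorship ....1.....23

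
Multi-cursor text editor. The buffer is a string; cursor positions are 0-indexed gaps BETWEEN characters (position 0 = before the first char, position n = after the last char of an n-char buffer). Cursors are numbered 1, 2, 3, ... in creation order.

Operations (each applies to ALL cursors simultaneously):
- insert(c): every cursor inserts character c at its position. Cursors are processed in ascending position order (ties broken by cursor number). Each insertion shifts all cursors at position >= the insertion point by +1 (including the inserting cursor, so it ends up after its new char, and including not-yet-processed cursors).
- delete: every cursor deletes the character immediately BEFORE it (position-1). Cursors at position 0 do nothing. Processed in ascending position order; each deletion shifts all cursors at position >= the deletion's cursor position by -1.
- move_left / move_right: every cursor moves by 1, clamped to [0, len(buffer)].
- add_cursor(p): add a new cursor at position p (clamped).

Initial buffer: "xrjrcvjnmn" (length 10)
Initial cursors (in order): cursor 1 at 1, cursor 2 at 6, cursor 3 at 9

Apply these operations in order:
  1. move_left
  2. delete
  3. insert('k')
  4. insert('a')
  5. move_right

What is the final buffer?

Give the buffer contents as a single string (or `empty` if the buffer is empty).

Answer: kaxrjrkavjkamn

Derivation:
After op 1 (move_left): buffer="xrjrcvjnmn" (len 10), cursors c1@0 c2@5 c3@8, authorship ..........
After op 2 (delete): buffer="xrjrvjmn" (len 8), cursors c1@0 c2@4 c3@6, authorship ........
After op 3 (insert('k')): buffer="kxrjrkvjkmn" (len 11), cursors c1@1 c2@6 c3@9, authorship 1....2..3..
After op 4 (insert('a')): buffer="kaxrjrkavjkamn" (len 14), cursors c1@2 c2@8 c3@12, authorship 11....22..33..
After op 5 (move_right): buffer="kaxrjrkavjkamn" (len 14), cursors c1@3 c2@9 c3@13, authorship 11....22..33..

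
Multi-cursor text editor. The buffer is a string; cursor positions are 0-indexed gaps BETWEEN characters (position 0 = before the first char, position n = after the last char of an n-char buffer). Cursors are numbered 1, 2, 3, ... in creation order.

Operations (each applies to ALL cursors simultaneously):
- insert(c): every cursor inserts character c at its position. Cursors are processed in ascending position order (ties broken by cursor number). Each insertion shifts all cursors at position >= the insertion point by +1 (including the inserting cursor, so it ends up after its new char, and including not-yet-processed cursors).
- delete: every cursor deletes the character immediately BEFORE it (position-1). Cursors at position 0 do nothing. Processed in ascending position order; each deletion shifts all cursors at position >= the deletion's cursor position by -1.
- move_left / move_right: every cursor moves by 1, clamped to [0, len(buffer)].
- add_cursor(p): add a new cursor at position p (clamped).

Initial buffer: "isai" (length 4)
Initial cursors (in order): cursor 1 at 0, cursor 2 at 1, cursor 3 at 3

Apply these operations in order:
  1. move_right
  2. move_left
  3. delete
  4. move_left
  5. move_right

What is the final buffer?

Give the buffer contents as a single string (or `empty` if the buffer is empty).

Answer: si

Derivation:
After op 1 (move_right): buffer="isai" (len 4), cursors c1@1 c2@2 c3@4, authorship ....
After op 2 (move_left): buffer="isai" (len 4), cursors c1@0 c2@1 c3@3, authorship ....
After op 3 (delete): buffer="si" (len 2), cursors c1@0 c2@0 c3@1, authorship ..
After op 4 (move_left): buffer="si" (len 2), cursors c1@0 c2@0 c3@0, authorship ..
After op 5 (move_right): buffer="si" (len 2), cursors c1@1 c2@1 c3@1, authorship ..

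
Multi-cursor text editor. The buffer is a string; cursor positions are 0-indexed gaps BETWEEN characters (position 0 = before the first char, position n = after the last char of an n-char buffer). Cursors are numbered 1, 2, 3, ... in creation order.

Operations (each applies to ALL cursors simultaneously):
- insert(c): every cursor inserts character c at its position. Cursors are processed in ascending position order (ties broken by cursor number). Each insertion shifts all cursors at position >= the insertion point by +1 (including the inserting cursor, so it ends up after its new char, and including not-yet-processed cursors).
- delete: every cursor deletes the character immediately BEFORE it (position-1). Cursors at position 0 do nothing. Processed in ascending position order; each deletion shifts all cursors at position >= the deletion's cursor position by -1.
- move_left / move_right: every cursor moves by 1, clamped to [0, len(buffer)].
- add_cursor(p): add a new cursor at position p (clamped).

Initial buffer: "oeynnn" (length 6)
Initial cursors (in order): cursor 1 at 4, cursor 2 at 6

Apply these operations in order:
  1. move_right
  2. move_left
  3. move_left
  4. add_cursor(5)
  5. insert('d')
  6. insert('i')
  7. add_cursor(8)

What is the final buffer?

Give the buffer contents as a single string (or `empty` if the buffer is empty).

After op 1 (move_right): buffer="oeynnn" (len 6), cursors c1@5 c2@6, authorship ......
After op 2 (move_left): buffer="oeynnn" (len 6), cursors c1@4 c2@5, authorship ......
After op 3 (move_left): buffer="oeynnn" (len 6), cursors c1@3 c2@4, authorship ......
After op 4 (add_cursor(5)): buffer="oeynnn" (len 6), cursors c1@3 c2@4 c3@5, authorship ......
After op 5 (insert('d')): buffer="oeydndndn" (len 9), cursors c1@4 c2@6 c3@8, authorship ...1.2.3.
After op 6 (insert('i')): buffer="oeydindindin" (len 12), cursors c1@5 c2@8 c3@11, authorship ...11.22.33.
After op 7 (add_cursor(8)): buffer="oeydindindin" (len 12), cursors c1@5 c2@8 c4@8 c3@11, authorship ...11.22.33.

Answer: oeydindindin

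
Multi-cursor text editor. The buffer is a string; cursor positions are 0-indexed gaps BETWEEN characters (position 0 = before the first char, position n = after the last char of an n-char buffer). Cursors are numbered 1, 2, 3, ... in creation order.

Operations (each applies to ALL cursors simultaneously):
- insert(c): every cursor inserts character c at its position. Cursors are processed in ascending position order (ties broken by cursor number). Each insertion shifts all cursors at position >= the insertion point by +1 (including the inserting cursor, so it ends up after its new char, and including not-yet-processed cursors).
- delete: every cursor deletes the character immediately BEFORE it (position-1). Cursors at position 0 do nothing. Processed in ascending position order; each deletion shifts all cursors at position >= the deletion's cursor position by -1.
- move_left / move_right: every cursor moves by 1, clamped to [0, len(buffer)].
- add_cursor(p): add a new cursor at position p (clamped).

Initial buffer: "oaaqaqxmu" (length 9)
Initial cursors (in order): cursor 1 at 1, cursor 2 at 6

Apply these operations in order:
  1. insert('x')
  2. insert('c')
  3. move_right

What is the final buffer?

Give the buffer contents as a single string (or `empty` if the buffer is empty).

After op 1 (insert('x')): buffer="oxaaqaqxxmu" (len 11), cursors c1@2 c2@8, authorship .1.....2...
After op 2 (insert('c')): buffer="oxcaaqaqxcxmu" (len 13), cursors c1@3 c2@10, authorship .11.....22...
After op 3 (move_right): buffer="oxcaaqaqxcxmu" (len 13), cursors c1@4 c2@11, authorship .11.....22...

Answer: oxcaaqaqxcxmu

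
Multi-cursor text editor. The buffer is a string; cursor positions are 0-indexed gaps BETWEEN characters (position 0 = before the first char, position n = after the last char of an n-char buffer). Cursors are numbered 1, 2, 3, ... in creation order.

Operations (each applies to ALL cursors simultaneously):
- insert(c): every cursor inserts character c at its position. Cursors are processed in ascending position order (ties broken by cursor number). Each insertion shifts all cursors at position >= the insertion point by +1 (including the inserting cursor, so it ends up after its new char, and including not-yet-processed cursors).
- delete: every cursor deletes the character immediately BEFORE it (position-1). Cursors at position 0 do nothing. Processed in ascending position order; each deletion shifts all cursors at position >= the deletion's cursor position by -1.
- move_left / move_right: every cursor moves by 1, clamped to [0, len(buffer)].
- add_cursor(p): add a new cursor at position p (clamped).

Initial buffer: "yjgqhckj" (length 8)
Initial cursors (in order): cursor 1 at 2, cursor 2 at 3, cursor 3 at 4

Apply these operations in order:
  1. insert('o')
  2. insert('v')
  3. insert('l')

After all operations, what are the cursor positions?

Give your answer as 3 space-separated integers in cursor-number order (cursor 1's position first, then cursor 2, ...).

After op 1 (insert('o')): buffer="yjogoqohckj" (len 11), cursors c1@3 c2@5 c3@7, authorship ..1.2.3....
After op 2 (insert('v')): buffer="yjovgovqovhckj" (len 14), cursors c1@4 c2@7 c3@10, authorship ..11.22.33....
After op 3 (insert('l')): buffer="yjovlgovlqovlhckj" (len 17), cursors c1@5 c2@9 c3@13, authorship ..111.222.333....

Answer: 5 9 13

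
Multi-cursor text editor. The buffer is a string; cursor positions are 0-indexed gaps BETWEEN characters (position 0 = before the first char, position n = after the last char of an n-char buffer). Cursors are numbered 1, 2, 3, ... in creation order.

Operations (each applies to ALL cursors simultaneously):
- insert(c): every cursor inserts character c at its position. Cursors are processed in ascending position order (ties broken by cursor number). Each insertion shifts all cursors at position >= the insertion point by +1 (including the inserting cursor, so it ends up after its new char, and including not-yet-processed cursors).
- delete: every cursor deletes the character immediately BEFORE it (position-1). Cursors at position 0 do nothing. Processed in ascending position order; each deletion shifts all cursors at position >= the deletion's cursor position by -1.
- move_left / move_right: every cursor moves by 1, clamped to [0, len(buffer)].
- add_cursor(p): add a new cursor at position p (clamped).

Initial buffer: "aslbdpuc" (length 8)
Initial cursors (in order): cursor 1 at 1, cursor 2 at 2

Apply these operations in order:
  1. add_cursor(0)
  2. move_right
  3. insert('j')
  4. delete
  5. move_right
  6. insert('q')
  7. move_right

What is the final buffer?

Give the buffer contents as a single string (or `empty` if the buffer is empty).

After op 1 (add_cursor(0)): buffer="aslbdpuc" (len 8), cursors c3@0 c1@1 c2@2, authorship ........
After op 2 (move_right): buffer="aslbdpuc" (len 8), cursors c3@1 c1@2 c2@3, authorship ........
After op 3 (insert('j')): buffer="ajsjljbdpuc" (len 11), cursors c3@2 c1@4 c2@6, authorship .3.1.2.....
After op 4 (delete): buffer="aslbdpuc" (len 8), cursors c3@1 c1@2 c2@3, authorship ........
After op 5 (move_right): buffer="aslbdpuc" (len 8), cursors c3@2 c1@3 c2@4, authorship ........
After op 6 (insert('q')): buffer="asqlqbqdpuc" (len 11), cursors c3@3 c1@5 c2@7, authorship ..3.1.2....
After op 7 (move_right): buffer="asqlqbqdpuc" (len 11), cursors c3@4 c1@6 c2@8, authorship ..3.1.2....

Answer: asqlqbqdpuc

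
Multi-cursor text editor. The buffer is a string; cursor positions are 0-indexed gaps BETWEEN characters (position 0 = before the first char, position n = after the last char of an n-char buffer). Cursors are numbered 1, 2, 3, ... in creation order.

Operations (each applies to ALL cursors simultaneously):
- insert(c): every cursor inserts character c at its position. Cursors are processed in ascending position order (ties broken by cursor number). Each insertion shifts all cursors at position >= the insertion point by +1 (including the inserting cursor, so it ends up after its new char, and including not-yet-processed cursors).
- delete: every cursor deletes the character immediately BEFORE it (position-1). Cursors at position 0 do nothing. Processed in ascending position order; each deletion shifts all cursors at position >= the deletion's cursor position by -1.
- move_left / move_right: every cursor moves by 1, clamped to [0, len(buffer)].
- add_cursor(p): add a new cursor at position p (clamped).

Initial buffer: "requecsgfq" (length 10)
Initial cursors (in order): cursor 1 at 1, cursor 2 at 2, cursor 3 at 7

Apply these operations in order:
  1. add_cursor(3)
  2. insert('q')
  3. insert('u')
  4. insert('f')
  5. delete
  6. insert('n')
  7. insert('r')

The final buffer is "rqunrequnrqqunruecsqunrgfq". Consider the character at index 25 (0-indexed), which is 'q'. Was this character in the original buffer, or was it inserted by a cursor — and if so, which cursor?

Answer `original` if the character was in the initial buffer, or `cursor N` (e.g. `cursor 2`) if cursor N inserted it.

Answer: original

Derivation:
After op 1 (add_cursor(3)): buffer="requecsgfq" (len 10), cursors c1@1 c2@2 c4@3 c3@7, authorship ..........
After op 2 (insert('q')): buffer="rqeqqquecsqgfq" (len 14), cursors c1@2 c2@4 c4@6 c3@11, authorship .1.2.4....3...
After op 3 (insert('u')): buffer="rquequqquuecsqugfq" (len 18), cursors c1@3 c2@6 c4@9 c3@15, authorship .11.22.44....33...
After op 4 (insert('f')): buffer="rqufequfqqufuecsqufgfq" (len 22), cursors c1@4 c2@8 c4@12 c3@19, authorship .111.222.444....333...
After op 5 (delete): buffer="rquequqquuecsqugfq" (len 18), cursors c1@3 c2@6 c4@9 c3@15, authorship .11.22.44....33...
After op 6 (insert('n')): buffer="rqunequnqqunuecsqungfq" (len 22), cursors c1@4 c2@8 c4@12 c3@19, authorship .111.222.444....333...
After op 7 (insert('r')): buffer="rqunrequnrqqunruecsqunrgfq" (len 26), cursors c1@5 c2@10 c4@15 c3@23, authorship .1111.2222.4444....3333...
Authorship (.=original, N=cursor N): . 1 1 1 1 . 2 2 2 2 . 4 4 4 4 . . . . 3 3 3 3 . . .
Index 25: author = original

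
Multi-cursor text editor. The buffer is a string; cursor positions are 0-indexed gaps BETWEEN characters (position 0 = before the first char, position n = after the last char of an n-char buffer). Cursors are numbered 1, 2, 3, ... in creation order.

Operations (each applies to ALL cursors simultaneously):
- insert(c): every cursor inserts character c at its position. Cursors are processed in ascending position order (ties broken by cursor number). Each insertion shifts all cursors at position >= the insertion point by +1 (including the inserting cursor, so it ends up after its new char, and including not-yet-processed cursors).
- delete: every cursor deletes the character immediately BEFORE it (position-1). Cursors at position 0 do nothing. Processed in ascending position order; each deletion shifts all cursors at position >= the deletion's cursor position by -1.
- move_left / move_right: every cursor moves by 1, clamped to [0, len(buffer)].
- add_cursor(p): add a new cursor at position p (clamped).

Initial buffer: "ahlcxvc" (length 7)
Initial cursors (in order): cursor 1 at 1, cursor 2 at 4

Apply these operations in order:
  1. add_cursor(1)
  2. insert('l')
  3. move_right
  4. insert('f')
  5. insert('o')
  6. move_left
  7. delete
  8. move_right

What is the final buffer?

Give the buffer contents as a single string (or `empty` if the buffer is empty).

After op 1 (add_cursor(1)): buffer="ahlcxvc" (len 7), cursors c1@1 c3@1 c2@4, authorship .......
After op 2 (insert('l')): buffer="allhlclxvc" (len 10), cursors c1@3 c3@3 c2@7, authorship .13...2...
After op 3 (move_right): buffer="allhlclxvc" (len 10), cursors c1@4 c3@4 c2@8, authorship .13...2...
After op 4 (insert('f')): buffer="allhfflclxfvc" (len 13), cursors c1@6 c3@6 c2@11, authorship .13.13..2.2..
After op 5 (insert('o')): buffer="allhffoolclxfovc" (len 16), cursors c1@8 c3@8 c2@14, authorship .13.1313..2.22..
After op 6 (move_left): buffer="allhffoolclxfovc" (len 16), cursors c1@7 c3@7 c2@13, authorship .13.1313..2.22..
After op 7 (delete): buffer="allhfolclxovc" (len 13), cursors c1@5 c3@5 c2@10, authorship .13.13..2.2..
After op 8 (move_right): buffer="allhfolclxovc" (len 13), cursors c1@6 c3@6 c2@11, authorship .13.13..2.2..

Answer: allhfolclxovc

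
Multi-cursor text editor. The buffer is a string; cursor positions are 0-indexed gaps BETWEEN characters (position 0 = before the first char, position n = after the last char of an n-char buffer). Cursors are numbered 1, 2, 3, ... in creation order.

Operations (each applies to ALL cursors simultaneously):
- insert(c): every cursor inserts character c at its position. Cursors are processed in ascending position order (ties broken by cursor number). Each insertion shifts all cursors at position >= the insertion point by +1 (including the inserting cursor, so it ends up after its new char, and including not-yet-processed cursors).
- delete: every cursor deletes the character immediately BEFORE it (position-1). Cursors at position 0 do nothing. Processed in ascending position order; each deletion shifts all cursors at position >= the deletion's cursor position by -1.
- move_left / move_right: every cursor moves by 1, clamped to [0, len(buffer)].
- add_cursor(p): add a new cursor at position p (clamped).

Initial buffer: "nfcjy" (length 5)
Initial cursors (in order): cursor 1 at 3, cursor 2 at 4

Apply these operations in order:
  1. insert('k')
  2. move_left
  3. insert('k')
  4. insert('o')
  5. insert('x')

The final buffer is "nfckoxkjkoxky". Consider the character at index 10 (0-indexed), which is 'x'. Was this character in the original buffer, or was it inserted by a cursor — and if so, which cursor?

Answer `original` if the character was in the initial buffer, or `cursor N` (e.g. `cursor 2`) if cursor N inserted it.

Answer: cursor 2

Derivation:
After op 1 (insert('k')): buffer="nfckjky" (len 7), cursors c1@4 c2@6, authorship ...1.2.
After op 2 (move_left): buffer="nfckjky" (len 7), cursors c1@3 c2@5, authorship ...1.2.
After op 3 (insert('k')): buffer="nfckkjkky" (len 9), cursors c1@4 c2@7, authorship ...11.22.
After op 4 (insert('o')): buffer="nfckokjkoky" (len 11), cursors c1@5 c2@9, authorship ...111.222.
After op 5 (insert('x')): buffer="nfckoxkjkoxky" (len 13), cursors c1@6 c2@11, authorship ...1111.2222.
Authorship (.=original, N=cursor N): . . . 1 1 1 1 . 2 2 2 2 .
Index 10: author = 2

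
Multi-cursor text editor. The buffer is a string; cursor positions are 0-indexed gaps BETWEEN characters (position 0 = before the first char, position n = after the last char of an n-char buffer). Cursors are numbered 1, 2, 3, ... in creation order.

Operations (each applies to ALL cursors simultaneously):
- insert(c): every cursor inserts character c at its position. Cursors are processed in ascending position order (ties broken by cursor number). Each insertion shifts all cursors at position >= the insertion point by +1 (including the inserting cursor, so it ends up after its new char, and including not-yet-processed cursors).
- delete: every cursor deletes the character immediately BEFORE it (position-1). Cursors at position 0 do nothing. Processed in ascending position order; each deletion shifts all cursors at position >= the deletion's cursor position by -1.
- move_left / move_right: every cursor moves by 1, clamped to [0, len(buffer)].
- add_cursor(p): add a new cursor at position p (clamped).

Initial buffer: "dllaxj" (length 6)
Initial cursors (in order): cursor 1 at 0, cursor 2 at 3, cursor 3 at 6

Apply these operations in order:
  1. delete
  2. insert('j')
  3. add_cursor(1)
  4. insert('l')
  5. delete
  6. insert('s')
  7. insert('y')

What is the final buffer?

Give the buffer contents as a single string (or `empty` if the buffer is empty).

Answer: jssyydljsyaxjsy

Derivation:
After op 1 (delete): buffer="dlax" (len 4), cursors c1@0 c2@2 c3@4, authorship ....
After op 2 (insert('j')): buffer="jdljaxj" (len 7), cursors c1@1 c2@4 c3@7, authorship 1..2..3
After op 3 (add_cursor(1)): buffer="jdljaxj" (len 7), cursors c1@1 c4@1 c2@4 c3@7, authorship 1..2..3
After op 4 (insert('l')): buffer="jlldljlaxjl" (len 11), cursors c1@3 c4@3 c2@7 c3@11, authorship 114..22..33
After op 5 (delete): buffer="jdljaxj" (len 7), cursors c1@1 c4@1 c2@4 c3@7, authorship 1..2..3
After op 6 (insert('s')): buffer="jssdljsaxjs" (len 11), cursors c1@3 c4@3 c2@7 c3@11, authorship 114..22..33
After op 7 (insert('y')): buffer="jssyydljsyaxjsy" (len 15), cursors c1@5 c4@5 c2@10 c3@15, authorship 11414..222..333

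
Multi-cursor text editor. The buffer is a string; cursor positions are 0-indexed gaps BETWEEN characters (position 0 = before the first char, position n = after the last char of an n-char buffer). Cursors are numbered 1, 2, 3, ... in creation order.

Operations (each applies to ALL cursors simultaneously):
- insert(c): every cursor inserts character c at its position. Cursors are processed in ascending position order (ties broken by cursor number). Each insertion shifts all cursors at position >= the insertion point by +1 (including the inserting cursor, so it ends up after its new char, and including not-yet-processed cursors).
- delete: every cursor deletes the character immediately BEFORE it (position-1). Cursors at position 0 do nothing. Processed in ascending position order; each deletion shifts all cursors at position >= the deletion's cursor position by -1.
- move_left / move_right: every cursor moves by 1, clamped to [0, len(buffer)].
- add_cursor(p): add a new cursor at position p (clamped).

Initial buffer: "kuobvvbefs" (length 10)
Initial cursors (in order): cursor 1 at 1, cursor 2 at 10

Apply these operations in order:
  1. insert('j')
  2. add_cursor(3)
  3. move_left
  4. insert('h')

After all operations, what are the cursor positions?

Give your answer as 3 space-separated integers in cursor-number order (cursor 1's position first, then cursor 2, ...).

Answer: 2 14 4

Derivation:
After op 1 (insert('j')): buffer="kjuobvvbefsj" (len 12), cursors c1@2 c2@12, authorship .1.........2
After op 2 (add_cursor(3)): buffer="kjuobvvbefsj" (len 12), cursors c1@2 c3@3 c2@12, authorship .1.........2
After op 3 (move_left): buffer="kjuobvvbefsj" (len 12), cursors c1@1 c3@2 c2@11, authorship .1.........2
After op 4 (insert('h')): buffer="khjhuobvvbefshj" (len 15), cursors c1@2 c3@4 c2@14, authorship .113.........22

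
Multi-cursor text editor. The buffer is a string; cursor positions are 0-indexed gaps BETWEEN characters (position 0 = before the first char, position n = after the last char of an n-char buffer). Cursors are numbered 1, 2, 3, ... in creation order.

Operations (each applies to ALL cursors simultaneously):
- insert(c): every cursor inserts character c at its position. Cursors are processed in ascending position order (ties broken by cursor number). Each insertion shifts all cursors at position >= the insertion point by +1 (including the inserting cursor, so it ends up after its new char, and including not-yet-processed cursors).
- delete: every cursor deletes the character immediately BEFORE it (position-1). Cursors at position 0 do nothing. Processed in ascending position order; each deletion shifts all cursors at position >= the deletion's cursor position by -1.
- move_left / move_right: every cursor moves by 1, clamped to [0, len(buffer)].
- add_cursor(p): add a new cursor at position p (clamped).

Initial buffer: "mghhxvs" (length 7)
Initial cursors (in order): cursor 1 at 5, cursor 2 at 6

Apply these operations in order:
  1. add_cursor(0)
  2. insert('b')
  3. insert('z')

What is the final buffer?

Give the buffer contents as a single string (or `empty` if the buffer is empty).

After op 1 (add_cursor(0)): buffer="mghhxvs" (len 7), cursors c3@0 c1@5 c2@6, authorship .......
After op 2 (insert('b')): buffer="bmghhxbvbs" (len 10), cursors c3@1 c1@7 c2@9, authorship 3.....1.2.
After op 3 (insert('z')): buffer="bzmghhxbzvbzs" (len 13), cursors c3@2 c1@9 c2@12, authorship 33.....11.22.

Answer: bzmghhxbzvbzs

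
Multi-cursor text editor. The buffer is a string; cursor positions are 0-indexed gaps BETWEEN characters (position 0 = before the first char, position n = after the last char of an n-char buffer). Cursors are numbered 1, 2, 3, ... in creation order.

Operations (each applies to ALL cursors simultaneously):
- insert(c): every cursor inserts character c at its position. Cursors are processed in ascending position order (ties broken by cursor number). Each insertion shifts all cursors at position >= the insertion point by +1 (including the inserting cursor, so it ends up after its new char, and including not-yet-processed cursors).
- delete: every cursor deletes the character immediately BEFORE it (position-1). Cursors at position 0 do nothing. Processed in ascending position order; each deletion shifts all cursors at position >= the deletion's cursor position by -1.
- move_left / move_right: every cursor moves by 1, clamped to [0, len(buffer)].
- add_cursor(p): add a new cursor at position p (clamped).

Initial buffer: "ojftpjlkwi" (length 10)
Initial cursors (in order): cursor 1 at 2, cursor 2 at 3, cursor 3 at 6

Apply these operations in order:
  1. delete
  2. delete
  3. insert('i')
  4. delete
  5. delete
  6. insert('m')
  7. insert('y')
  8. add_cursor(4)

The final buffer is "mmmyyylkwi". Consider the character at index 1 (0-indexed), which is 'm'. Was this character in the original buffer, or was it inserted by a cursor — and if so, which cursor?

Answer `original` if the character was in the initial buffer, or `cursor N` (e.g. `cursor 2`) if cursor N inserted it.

Answer: cursor 2

Derivation:
After op 1 (delete): buffer="otplkwi" (len 7), cursors c1@1 c2@1 c3@3, authorship .......
After op 2 (delete): buffer="tlkwi" (len 5), cursors c1@0 c2@0 c3@1, authorship .....
After op 3 (insert('i')): buffer="iitilkwi" (len 8), cursors c1@2 c2@2 c3@4, authorship 12.3....
After op 4 (delete): buffer="tlkwi" (len 5), cursors c1@0 c2@0 c3@1, authorship .....
After op 5 (delete): buffer="lkwi" (len 4), cursors c1@0 c2@0 c3@0, authorship ....
After op 6 (insert('m')): buffer="mmmlkwi" (len 7), cursors c1@3 c2@3 c3@3, authorship 123....
After op 7 (insert('y')): buffer="mmmyyylkwi" (len 10), cursors c1@6 c2@6 c3@6, authorship 123123....
After op 8 (add_cursor(4)): buffer="mmmyyylkwi" (len 10), cursors c4@4 c1@6 c2@6 c3@6, authorship 123123....
Authorship (.=original, N=cursor N): 1 2 3 1 2 3 . . . .
Index 1: author = 2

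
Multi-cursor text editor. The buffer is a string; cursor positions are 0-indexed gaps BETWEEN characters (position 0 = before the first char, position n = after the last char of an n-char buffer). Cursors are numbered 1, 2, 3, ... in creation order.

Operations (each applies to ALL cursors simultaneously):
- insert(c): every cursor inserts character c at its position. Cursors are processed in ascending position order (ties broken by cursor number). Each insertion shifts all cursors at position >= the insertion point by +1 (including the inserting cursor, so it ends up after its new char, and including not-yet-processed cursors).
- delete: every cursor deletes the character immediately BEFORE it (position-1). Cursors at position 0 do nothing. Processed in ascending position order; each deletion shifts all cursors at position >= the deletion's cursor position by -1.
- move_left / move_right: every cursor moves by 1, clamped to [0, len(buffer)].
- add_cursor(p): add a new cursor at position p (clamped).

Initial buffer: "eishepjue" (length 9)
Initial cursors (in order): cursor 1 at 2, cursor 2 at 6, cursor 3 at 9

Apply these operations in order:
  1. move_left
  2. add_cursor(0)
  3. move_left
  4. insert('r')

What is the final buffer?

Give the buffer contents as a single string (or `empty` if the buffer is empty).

Answer: rreishrepjrue

Derivation:
After op 1 (move_left): buffer="eishepjue" (len 9), cursors c1@1 c2@5 c3@8, authorship .........
After op 2 (add_cursor(0)): buffer="eishepjue" (len 9), cursors c4@0 c1@1 c2@5 c3@8, authorship .........
After op 3 (move_left): buffer="eishepjue" (len 9), cursors c1@0 c4@0 c2@4 c3@7, authorship .........
After op 4 (insert('r')): buffer="rreishrepjrue" (len 13), cursors c1@2 c4@2 c2@7 c3@11, authorship 14....2...3..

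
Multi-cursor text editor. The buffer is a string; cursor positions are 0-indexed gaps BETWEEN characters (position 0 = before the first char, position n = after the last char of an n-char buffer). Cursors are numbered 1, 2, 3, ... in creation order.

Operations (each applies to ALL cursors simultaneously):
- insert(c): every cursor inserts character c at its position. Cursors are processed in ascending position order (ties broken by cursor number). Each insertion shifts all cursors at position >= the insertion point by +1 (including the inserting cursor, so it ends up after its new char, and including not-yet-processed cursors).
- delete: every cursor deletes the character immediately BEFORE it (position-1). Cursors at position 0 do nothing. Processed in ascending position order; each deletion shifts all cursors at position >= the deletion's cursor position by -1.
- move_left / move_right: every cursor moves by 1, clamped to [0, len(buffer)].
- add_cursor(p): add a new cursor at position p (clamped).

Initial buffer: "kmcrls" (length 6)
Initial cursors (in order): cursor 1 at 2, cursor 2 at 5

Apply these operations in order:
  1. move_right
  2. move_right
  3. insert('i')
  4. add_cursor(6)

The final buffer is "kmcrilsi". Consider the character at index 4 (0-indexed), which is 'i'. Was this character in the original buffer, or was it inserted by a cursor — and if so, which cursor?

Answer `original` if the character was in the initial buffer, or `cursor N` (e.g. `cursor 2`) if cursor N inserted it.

Answer: cursor 1

Derivation:
After op 1 (move_right): buffer="kmcrls" (len 6), cursors c1@3 c2@6, authorship ......
After op 2 (move_right): buffer="kmcrls" (len 6), cursors c1@4 c2@6, authorship ......
After op 3 (insert('i')): buffer="kmcrilsi" (len 8), cursors c1@5 c2@8, authorship ....1..2
After op 4 (add_cursor(6)): buffer="kmcrilsi" (len 8), cursors c1@5 c3@6 c2@8, authorship ....1..2
Authorship (.=original, N=cursor N): . . . . 1 . . 2
Index 4: author = 1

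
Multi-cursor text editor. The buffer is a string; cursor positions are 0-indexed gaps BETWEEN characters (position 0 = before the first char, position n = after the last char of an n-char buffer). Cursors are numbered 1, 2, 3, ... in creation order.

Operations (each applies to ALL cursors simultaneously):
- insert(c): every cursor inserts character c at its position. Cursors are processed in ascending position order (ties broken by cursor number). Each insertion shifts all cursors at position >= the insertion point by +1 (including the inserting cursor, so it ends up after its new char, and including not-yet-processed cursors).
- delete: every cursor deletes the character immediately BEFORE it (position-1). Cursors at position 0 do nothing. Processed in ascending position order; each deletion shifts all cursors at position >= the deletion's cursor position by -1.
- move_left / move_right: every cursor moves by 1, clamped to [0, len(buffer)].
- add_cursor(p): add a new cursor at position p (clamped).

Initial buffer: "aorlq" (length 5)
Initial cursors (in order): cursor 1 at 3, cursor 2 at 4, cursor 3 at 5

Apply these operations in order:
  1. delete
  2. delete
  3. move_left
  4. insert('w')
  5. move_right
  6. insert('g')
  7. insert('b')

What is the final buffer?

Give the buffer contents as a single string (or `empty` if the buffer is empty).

Answer: wwwgggbbb

Derivation:
After op 1 (delete): buffer="ao" (len 2), cursors c1@2 c2@2 c3@2, authorship ..
After op 2 (delete): buffer="" (len 0), cursors c1@0 c2@0 c3@0, authorship 
After op 3 (move_left): buffer="" (len 0), cursors c1@0 c2@0 c3@0, authorship 
After op 4 (insert('w')): buffer="www" (len 3), cursors c1@3 c2@3 c3@3, authorship 123
After op 5 (move_right): buffer="www" (len 3), cursors c1@3 c2@3 c3@3, authorship 123
After op 6 (insert('g')): buffer="wwwggg" (len 6), cursors c1@6 c2@6 c3@6, authorship 123123
After op 7 (insert('b')): buffer="wwwgggbbb" (len 9), cursors c1@9 c2@9 c3@9, authorship 123123123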